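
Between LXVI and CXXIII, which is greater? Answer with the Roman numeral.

LXVI = 66
CXXIII = 123
123 is larger

CXXIII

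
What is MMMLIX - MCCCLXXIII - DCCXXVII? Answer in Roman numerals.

MMMLIX = 3059, MCCCLXXIII = 1373, DCCXXVII = 727
3059 - 1373 = 1686
1686 - 727 = 959

CMLIX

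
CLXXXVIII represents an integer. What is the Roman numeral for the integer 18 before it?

CLXXXVIII = 188
188 - 18 = 170

CLXX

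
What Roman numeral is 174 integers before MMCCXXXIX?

MMCCXXXIX = 2239
2239 - 174 = 2065

MMLXV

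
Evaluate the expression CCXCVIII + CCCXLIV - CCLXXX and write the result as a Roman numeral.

CCXCVIII = 298, CCCXLIV = 344, CCLXXX = 280
298 + 344 = 642
642 - 280 = 362

CCCLXII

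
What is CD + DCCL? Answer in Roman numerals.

CD = 400
DCCL = 750
400 + 750 = 1150

MCL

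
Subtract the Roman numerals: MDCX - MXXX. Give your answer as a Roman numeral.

MDCX = 1610
MXXX = 1030
1610 - 1030 = 580

DLXXX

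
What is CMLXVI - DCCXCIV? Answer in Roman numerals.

CMLXVI = 966
DCCXCIV = 794
966 - 794 = 172

CLXXII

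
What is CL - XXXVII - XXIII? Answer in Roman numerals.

CL = 150, XXXVII = 37, XXIII = 23
150 - 37 = 113
113 - 23 = 90

XC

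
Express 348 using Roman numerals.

Convert 348 to Roman numerals:
  348 contains 3×100 (CCC)
  48 contains 1×40 (XL)
  8 contains 1×5 (V)
  3 contains 3×1 (III)

CCCXLVIII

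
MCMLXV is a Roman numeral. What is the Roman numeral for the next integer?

MCMLXV = 1965; next is 1966

MCMLXVI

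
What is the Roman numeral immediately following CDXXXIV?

CDXXXIV = 434, so the next integer is 434 + 1 = 435

CDXXXV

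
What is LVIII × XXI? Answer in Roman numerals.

LVIII = 58
XXI = 21
58 × 21 = 1218

MCCXVIII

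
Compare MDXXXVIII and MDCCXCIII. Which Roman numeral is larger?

MDXXXVIII = 1538
MDCCXCIII = 1793
1793 is larger

MDCCXCIII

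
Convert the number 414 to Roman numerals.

Convert 414 to Roman numerals:
  414 contains 1×400 (CD)
  14 contains 1×10 (X)
  4 contains 1×4 (IV)

CDXIV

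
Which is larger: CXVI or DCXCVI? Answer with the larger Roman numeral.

CXVI = 116
DCXCVI = 696
696 is larger

DCXCVI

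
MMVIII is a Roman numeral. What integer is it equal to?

MMVIII: M=1000, M=1000, V=5, I=1, I=1, I=1
1000 + 1000 + 5 + 1 + 1 + 1 = 2008

2008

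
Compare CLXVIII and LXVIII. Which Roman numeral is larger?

CLXVIII = 168
LXVIII = 68
168 is larger

CLXVIII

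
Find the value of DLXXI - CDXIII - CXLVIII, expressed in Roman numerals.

DLXXI = 571, CDXIII = 413, CXLVIII = 148
571 - 413 = 158
158 - 148 = 10

X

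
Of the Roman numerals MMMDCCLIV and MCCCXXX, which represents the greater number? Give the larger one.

MMMDCCLIV = 3754
MCCCXXX = 1330
3754 is larger

MMMDCCLIV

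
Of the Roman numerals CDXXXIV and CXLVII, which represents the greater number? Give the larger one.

CDXXXIV = 434
CXLVII = 147
434 is larger

CDXXXIV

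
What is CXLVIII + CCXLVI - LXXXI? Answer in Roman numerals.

CXLVIII = 148, CCXLVI = 246, LXXXI = 81
148 + 246 = 394
394 - 81 = 313

CCCXIII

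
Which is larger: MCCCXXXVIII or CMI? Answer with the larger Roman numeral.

MCCCXXXVIII = 1338
CMI = 901
1338 is larger

MCCCXXXVIII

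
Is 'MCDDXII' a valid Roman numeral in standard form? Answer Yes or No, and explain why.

'MCDDXII': D should not appear more than once

No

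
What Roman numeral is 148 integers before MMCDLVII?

MMCDLVII = 2457
2457 - 148 = 2309

MMCCCIX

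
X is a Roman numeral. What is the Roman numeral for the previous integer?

X = 10; previous is 9

IX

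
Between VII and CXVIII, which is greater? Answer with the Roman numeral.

VII = 7
CXVIII = 118
118 is larger

CXVIII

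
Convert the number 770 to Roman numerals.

Convert 770 to Roman numerals:
  770 contains 1×500 (D)
  270 contains 2×100 (CC)
  70 contains 1×50 (L)
  20 contains 2×10 (XX)

DCCLXX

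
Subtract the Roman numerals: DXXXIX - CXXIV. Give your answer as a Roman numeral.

DXXXIX = 539
CXXIV = 124
539 - 124 = 415

CDXV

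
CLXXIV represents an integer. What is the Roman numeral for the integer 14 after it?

CLXXIV = 174
174 + 14 = 188

CLXXXVIII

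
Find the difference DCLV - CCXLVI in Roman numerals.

DCLV = 655
CCXLVI = 246
655 - 246 = 409

CDIX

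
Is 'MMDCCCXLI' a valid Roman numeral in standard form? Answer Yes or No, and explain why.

'MMDCCCXLI': Check the rules: uses only the symbols I, V, X, L, C, D, M; no symbol is repeated more than three times in a row; V, L and D each appear at most once; the only place a smaller symbol precedes a larger one is the allowed subtractive pair XL, the symbol right after such a pair (if any) is smaller than the pair's first symbol, and otherwise the values never increase from left to right. Value: M (1000) + M (1000) + D (500) + C (100) + C (100) + C (100) + XL (40) + I (1) = 2841. So it is a valid standard Roman numeral.

Yes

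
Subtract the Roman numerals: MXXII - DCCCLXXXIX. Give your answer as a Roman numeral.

MXXII = 1022
DCCCLXXXIX = 889
1022 - 889 = 133

CXXXIII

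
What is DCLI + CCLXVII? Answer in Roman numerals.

DCLI = 651
CCLXVII = 267
651 + 267 = 918

CMXVIII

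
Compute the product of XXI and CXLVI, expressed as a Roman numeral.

XXI = 21
CXLVI = 146
21 × 146 = 3066

MMMLXVI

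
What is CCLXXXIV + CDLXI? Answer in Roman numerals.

CCLXXXIV = 284
CDLXI = 461
284 + 461 = 745

DCCXLV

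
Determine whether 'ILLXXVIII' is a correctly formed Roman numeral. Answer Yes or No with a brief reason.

'ILLXXVIII': L should not appear more than once

No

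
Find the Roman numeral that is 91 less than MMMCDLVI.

MMMCDLVI = 3456
3456 - 91 = 3365

MMMCCCLXV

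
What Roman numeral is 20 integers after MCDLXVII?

MCDLXVII = 1467
1467 + 20 = 1487

MCDLXXXVII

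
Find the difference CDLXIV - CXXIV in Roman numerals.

CDLXIV = 464
CXXIV = 124
464 - 124 = 340

CCCXL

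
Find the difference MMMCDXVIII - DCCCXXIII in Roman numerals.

MMMCDXVIII = 3418
DCCCXXIII = 823
3418 - 823 = 2595

MMDXCV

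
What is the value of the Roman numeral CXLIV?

CXLIV: C=100, XL=40, IV=4
100 + 40 + 4 = 144

144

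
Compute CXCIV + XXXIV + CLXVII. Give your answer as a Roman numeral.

CXCIV = 194, XXXIV = 34, CLXVII = 167
194 + 34 = 228
228 + 167 = 395

CCCXCV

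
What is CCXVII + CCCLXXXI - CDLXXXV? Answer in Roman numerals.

CCXVII = 217, CCCLXXXI = 381, CDLXXXV = 485
217 + 381 = 598
598 - 485 = 113

CXIII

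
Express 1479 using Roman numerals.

Convert 1479 to Roman numerals:
  1479 contains 1×1000 (M)
  479 contains 1×400 (CD)
  79 contains 1×50 (L)
  29 contains 2×10 (XX)
  9 contains 1×9 (IX)

MCDLXXIX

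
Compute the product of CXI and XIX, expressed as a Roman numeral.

CXI = 111
XIX = 19
111 × 19 = 2109

MMCIX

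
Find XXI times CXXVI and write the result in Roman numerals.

XXI = 21
CXXVI = 126
21 × 126 = 2646

MMDCXLVI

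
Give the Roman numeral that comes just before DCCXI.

DCCXI = 711, so the previous integer is 711 - 1 = 710

DCCX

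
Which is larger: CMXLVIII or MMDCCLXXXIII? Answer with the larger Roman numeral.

CMXLVIII = 948
MMDCCLXXXIII = 2783
2783 is larger

MMDCCLXXXIII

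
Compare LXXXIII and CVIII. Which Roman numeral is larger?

LXXXIII = 83
CVIII = 108
108 is larger

CVIII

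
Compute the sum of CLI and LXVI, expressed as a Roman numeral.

CLI = 151
LXVI = 66
151 + 66 = 217

CCXVII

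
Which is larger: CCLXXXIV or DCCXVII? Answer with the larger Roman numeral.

CCLXXXIV = 284
DCCXVII = 717
717 is larger

DCCXVII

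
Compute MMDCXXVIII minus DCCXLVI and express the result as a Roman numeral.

MMDCXXVIII = 2628
DCCXLVI = 746
2628 - 746 = 1882

MDCCCLXXXII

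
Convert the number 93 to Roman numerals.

Convert 93 to Roman numerals:
  93 contains 1×90 (XC)
  3 contains 3×1 (III)

XCIII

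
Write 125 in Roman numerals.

Convert 125 to Roman numerals:
  125 contains 1×100 (C)
  25 contains 2×10 (XX)
  5 contains 1×5 (V)

CXXV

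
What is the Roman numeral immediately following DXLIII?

DXLIII = 543, so the next integer is 543 + 1 = 544

DXLIV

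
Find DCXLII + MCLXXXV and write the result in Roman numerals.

DCXLII = 642
MCLXXXV = 1185
642 + 1185 = 1827

MDCCCXXVII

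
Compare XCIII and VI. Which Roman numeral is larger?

XCIII = 93
VI = 6
93 is larger

XCIII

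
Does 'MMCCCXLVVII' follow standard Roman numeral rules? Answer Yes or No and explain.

'MMCCCXLVVII': V should not appear more than once

No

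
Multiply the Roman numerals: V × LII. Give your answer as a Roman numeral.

V = 5
LII = 52
5 × 52 = 260

CCLX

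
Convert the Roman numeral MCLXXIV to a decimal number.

MCLXXIV: M=1000, C=100, L=50, X=10, X=10, IV=4
1000 + 100 + 50 + 10 + 10 + 4 = 1174

1174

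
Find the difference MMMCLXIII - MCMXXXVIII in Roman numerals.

MMMCLXIII = 3163
MCMXXXVIII = 1938
3163 - 1938 = 1225

MCCXXV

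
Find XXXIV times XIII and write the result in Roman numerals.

XXXIV = 34
XIII = 13
34 × 13 = 442

CDXLII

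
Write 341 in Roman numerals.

Convert 341 to Roman numerals:
  341 contains 3×100 (CCC)
  41 contains 1×40 (XL)
  1 contains 1×1 (I)

CCCXLI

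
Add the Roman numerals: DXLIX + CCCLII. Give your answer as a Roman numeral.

DXLIX = 549
CCCLII = 352
549 + 352 = 901

CMI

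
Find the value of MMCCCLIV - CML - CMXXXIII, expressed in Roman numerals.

MMCCCLIV = 2354, CML = 950, CMXXXIII = 933
2354 - 950 = 1404
1404 - 933 = 471

CDLXXI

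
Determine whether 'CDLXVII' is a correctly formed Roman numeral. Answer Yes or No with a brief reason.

'CDLXVII': Check the rules: uses only the symbols I, V, X, L, C, D, M; no symbol is repeated more than three times in a row; V, L and D each appear at most once; the only place a smaller symbol precedes a larger one is the allowed subtractive pair CD, the symbol right after such a pair (if any) is smaller than the pair's first symbol, and otherwise the values never increase from left to right. Value: CD (400) + L (50) + X (10) + V (5) + I (1) + I (1) = 467. So it is a valid standard Roman numeral.

Yes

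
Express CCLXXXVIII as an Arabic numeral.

CCLXXXVIII: C=100, C=100, L=50, X=10, X=10, X=10, V=5, I=1, I=1, I=1
100 + 100 + 50 + 10 + 10 + 10 + 5 + 1 + 1 + 1 = 288

288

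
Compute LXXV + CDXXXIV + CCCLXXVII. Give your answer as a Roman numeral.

LXXV = 75, CDXXXIV = 434, CCCLXXVII = 377
75 + 434 = 509
509 + 377 = 886

DCCCLXXXVI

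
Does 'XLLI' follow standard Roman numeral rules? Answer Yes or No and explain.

'XLLI': L should not appear more than once

No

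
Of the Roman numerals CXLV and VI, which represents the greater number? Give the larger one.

CXLV = 145
VI = 6
145 is larger

CXLV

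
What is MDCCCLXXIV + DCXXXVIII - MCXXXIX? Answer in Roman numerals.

MDCCCLXXIV = 1874, DCXXXVIII = 638, MCXXXIX = 1139
1874 + 638 = 2512
2512 - 1139 = 1373

MCCCLXXIII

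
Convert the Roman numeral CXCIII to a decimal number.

CXCIII: C=100, XC=90, I=1, I=1, I=1
100 + 90 + 1 + 1 + 1 = 193

193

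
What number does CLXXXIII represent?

CLXXXIII: C=100, L=50, X=10, X=10, X=10, I=1, I=1, I=1
100 + 50 + 10 + 10 + 10 + 1 + 1 + 1 = 183

183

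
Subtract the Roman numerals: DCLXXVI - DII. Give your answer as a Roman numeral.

DCLXXVI = 676
DII = 502
676 - 502 = 174

CLXXIV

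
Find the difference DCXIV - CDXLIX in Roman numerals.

DCXIV = 614
CDXLIX = 449
614 - 449 = 165

CLXV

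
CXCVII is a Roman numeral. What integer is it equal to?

CXCVII: C=100, XC=90, V=5, I=1, I=1
100 + 90 + 5 + 1 + 1 = 197

197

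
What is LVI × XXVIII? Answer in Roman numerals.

LVI = 56
XXVIII = 28
56 × 28 = 1568

MDLXVIII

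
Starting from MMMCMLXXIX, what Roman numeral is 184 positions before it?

MMMCMLXXIX = 3979
3979 - 184 = 3795

MMMDCCXCV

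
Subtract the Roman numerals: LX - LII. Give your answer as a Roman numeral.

LX = 60
LII = 52
60 - 52 = 8

VIII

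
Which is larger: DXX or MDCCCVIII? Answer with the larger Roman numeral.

DXX = 520
MDCCCVIII = 1808
1808 is larger

MDCCCVIII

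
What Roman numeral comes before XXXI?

XXXI = 31; previous is 30

XXX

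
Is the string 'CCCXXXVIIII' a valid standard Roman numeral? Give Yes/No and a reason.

'CCCXXXVIIII': More than 3 consecutive I's

No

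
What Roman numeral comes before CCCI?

CCCI = 301; previous is 300

CCC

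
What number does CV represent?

CV: C=100, V=5
100 + 5 = 105

105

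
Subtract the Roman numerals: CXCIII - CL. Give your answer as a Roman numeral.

CXCIII = 193
CL = 150
193 - 150 = 43

XLIII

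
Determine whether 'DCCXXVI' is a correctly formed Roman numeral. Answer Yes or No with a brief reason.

'DCCXXVI': Check the rules: uses only the symbols I, V, X, L, C, D, M; no symbol is repeated more than three times in a row; V, L and D each appear at most once; no smaller symbol precedes a larger one (values never increase from left to right). Value: D (500) + C (100) + C (100) + X (10) + X (10) + V (5) + I (1) = 726. So it is a valid standard Roman numeral.

Yes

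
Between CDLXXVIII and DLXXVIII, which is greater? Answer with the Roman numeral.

CDLXXVIII = 478
DLXXVIII = 578
578 is larger

DLXXVIII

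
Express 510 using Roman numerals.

Convert 510 to Roman numerals:
  510 contains 1×500 (D)
  10 contains 1×10 (X)

DX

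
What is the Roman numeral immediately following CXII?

CXII = 112, so the next integer is 112 + 1 = 113

CXIII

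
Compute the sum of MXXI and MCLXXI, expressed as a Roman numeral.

MXXI = 1021
MCLXXI = 1171
1021 + 1171 = 2192

MMCXCII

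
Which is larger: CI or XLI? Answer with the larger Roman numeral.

CI = 101
XLI = 41
101 is larger

CI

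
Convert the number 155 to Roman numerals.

Convert 155 to Roman numerals:
  155 contains 1×100 (C)
  55 contains 1×50 (L)
  5 contains 1×5 (V)

CLV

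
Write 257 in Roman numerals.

Convert 257 to Roman numerals:
  257 contains 2×100 (CC)
  57 contains 1×50 (L)
  7 contains 1×5 (V)
  2 contains 2×1 (II)

CCLVII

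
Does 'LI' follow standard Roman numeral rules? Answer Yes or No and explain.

'LI': Check the rules: uses only the symbols I, V, X, L, C, D, M; no symbol is repeated more than three times in a row; V, L and D each appear at most once; no smaller symbol precedes a larger one (values never increase from left to right). Value: L (50) + I (1) = 51. So it is a valid standard Roman numeral.

Yes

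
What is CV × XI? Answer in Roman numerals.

CV = 105
XI = 11
105 × 11 = 1155

MCLV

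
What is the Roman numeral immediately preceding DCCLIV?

DCCLIV = 754; previous is 753

DCCLIII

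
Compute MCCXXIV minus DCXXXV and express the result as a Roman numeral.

MCCXXIV = 1224
DCXXXV = 635
1224 - 635 = 589

DLXXXIX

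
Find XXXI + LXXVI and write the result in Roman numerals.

XXXI = 31
LXXVI = 76
31 + 76 = 107

CVII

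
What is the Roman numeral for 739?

Convert 739 to Roman numerals:
  739 contains 1×500 (D)
  239 contains 2×100 (CC)
  39 contains 3×10 (XXX)
  9 contains 1×9 (IX)

DCCXXXIX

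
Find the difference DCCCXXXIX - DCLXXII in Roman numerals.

DCCCXXXIX = 839
DCLXXII = 672
839 - 672 = 167

CLXVII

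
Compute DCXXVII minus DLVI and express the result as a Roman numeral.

DCXXVII = 627
DLVI = 556
627 - 556 = 71

LXXI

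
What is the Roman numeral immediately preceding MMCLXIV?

MMCLXIV = 2164, so the previous integer is 2164 - 1 = 2163

MMCLXIII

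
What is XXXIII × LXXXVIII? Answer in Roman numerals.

XXXIII = 33
LXXXVIII = 88
33 × 88 = 2904

MMCMIV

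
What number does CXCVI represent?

CXCVI: C=100, XC=90, V=5, I=1
100 + 90 + 5 + 1 = 196

196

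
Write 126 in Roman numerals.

Convert 126 to Roman numerals:
  126 contains 1×100 (C)
  26 contains 2×10 (XX)
  6 contains 1×5 (V)
  1 contains 1×1 (I)

CXXVI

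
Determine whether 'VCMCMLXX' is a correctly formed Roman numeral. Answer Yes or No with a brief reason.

'VCMCMLXX': Invalid subtractive combination: VC

No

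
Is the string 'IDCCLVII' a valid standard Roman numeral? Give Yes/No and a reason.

'IDCCLVII': Invalid subtractive combination: ID

No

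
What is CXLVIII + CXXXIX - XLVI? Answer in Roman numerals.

CXLVIII = 148, CXXXIX = 139, XLVI = 46
148 + 139 = 287
287 - 46 = 241

CCXLI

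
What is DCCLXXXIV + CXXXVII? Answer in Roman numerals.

DCCLXXXIV = 784
CXXXVII = 137
784 + 137 = 921

CMXXI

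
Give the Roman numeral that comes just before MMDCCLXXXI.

MMDCCLXXXI = 2781, so the previous integer is 2781 - 1 = 2780

MMDCCLXXX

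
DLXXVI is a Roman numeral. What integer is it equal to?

DLXXVI: D=500, L=50, X=10, X=10, V=5, I=1
500 + 50 + 10 + 10 + 5 + 1 = 576

576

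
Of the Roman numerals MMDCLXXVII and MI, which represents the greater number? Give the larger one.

MMDCLXXVII = 2677
MI = 1001
2677 is larger

MMDCLXXVII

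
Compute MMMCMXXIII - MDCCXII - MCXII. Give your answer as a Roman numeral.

MMMCMXXIII = 3923, MDCCXII = 1712, MCXII = 1112
3923 - 1712 = 2211
2211 - 1112 = 1099

MXCIX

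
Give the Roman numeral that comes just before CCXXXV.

CCXXXV = 235; previous is 234

CCXXXIV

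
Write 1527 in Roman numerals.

Convert 1527 to Roman numerals:
  1527 contains 1×1000 (M)
  527 contains 1×500 (D)
  27 contains 2×10 (XX)
  7 contains 1×5 (V)
  2 contains 2×1 (II)

MDXXVII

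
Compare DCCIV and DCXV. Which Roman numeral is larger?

DCCIV = 704
DCXV = 615
704 is larger

DCCIV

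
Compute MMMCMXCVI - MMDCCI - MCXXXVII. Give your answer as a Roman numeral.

MMMCMXCVI = 3996, MMDCCI = 2701, MCXXXVII = 1137
3996 - 2701 = 1295
1295 - 1137 = 158

CLVIII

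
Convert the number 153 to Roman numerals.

Convert 153 to Roman numerals:
  153 contains 1×100 (C)
  53 contains 1×50 (L)
  3 contains 3×1 (III)

CLIII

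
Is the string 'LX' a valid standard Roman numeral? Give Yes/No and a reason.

'LX': Check the rules: uses only the symbols I, V, X, L, C, D, M; no symbol is repeated more than three times in a row; V, L and D each appear at most once; no smaller symbol precedes a larger one (values never increase from left to right). Value: L (50) + X (10) = 60. So it is a valid standard Roman numeral.

Yes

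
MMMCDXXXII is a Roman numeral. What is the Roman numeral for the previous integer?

MMMCDXXXII = 3432; previous is 3431

MMMCDXXXI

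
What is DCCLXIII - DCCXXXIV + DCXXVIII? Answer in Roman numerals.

DCCLXIII = 763, DCCXXXIV = 734, DCXXVIII = 628
763 - 734 = 29
29 + 628 = 657

DCLVII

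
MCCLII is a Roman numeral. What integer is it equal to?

MCCLII: M=1000, C=100, C=100, L=50, I=1, I=1
1000 + 100 + 100 + 50 + 1 + 1 = 1252

1252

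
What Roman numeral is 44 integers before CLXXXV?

CLXXXV = 185
185 - 44 = 141

CXLI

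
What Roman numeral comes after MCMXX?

MCMXX = 1920, so the next integer is 1920 + 1 = 1921

MCMXXI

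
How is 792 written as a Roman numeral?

Convert 792 to Roman numerals:
  792 contains 1×500 (D)
  292 contains 2×100 (CC)
  92 contains 1×90 (XC)
  2 contains 2×1 (II)

DCCXCII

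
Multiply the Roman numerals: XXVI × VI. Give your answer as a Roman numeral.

XXVI = 26
VI = 6
26 × 6 = 156

CLVI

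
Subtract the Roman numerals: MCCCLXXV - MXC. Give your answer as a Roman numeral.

MCCCLXXV = 1375
MXC = 1090
1375 - 1090 = 285

CCLXXXV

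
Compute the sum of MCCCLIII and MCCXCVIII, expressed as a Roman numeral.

MCCCLIII = 1353
MCCXCVIII = 1298
1353 + 1298 = 2651

MMDCLI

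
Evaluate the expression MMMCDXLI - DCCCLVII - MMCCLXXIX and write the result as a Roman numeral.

MMMCDXLI = 3441, DCCCLVII = 857, MMCCLXXIX = 2279
3441 - 857 = 2584
2584 - 2279 = 305

CCCV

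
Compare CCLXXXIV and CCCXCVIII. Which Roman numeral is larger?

CCLXXXIV = 284
CCCXCVIII = 398
398 is larger

CCCXCVIII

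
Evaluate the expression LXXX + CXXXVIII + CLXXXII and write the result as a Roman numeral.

LXXX = 80, CXXXVIII = 138, CLXXXII = 182
80 + 138 = 218
218 + 182 = 400

CD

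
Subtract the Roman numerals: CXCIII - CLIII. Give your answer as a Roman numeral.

CXCIII = 193
CLIII = 153
193 - 153 = 40

XL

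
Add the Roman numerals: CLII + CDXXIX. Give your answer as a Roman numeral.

CLII = 152
CDXXIX = 429
152 + 429 = 581

DLXXXI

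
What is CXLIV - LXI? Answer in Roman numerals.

CXLIV = 144
LXI = 61
144 - 61 = 83

LXXXIII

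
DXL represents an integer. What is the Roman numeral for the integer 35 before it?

DXL = 540
540 - 35 = 505

DV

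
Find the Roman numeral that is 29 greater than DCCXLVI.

DCCXLVI = 746
746 + 29 = 775

DCCLXXV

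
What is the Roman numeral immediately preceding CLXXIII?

CLXXIII = 173; previous is 172

CLXXII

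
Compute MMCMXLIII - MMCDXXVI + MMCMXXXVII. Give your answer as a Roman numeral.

MMCMXLIII = 2943, MMCDXXVI = 2426, MMCMXXXVII = 2937
2943 - 2426 = 517
517 + 2937 = 3454

MMMCDLIV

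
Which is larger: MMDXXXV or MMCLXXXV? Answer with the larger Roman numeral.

MMDXXXV = 2535
MMCLXXXV = 2185
2535 is larger

MMDXXXV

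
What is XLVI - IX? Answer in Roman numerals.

XLVI = 46
IX = 9
46 - 9 = 37

XXXVII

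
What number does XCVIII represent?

XCVIII: XC=90, V=5, I=1, I=1, I=1
90 + 5 + 1 + 1 + 1 = 98

98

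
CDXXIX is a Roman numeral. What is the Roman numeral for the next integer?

CDXXIX = 429; next is 430

CDXXX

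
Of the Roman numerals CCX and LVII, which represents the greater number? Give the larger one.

CCX = 210
LVII = 57
210 is larger

CCX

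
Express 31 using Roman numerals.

Convert 31 to Roman numerals:
  31 contains 3×10 (XXX)
  1 contains 1×1 (I)

XXXI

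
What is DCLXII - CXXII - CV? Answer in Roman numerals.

DCLXII = 662, CXXII = 122, CV = 105
662 - 122 = 540
540 - 105 = 435

CDXXXV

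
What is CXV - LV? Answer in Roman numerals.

CXV = 115
LV = 55
115 - 55 = 60

LX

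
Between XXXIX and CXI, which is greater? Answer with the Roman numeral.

XXXIX = 39
CXI = 111
111 is larger

CXI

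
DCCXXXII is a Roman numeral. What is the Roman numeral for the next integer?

DCCXXXII = 732, so the next integer is 732 + 1 = 733

DCCXXXIII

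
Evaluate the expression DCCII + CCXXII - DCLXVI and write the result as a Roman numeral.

DCCII = 702, CCXXII = 222, DCLXVI = 666
702 + 222 = 924
924 - 666 = 258

CCLVIII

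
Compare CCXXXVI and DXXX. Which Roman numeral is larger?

CCXXXVI = 236
DXXX = 530
530 is larger

DXXX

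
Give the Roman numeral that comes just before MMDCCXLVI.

MMDCCXLVI = 2746; previous is 2745

MMDCCXLV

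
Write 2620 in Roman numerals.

Convert 2620 to Roman numerals:
  2620 contains 2×1000 (MM)
  620 contains 1×500 (D)
  120 contains 1×100 (C)
  20 contains 2×10 (XX)

MMDCXX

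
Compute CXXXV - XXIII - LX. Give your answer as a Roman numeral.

CXXXV = 135, XXIII = 23, LX = 60
135 - 23 = 112
112 - 60 = 52

LII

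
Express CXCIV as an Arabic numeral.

CXCIV: C=100, XC=90, IV=4
100 + 90 + 4 = 194

194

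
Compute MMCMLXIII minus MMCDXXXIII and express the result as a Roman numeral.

MMCMLXIII = 2963
MMCDXXXIII = 2433
2963 - 2433 = 530

DXXX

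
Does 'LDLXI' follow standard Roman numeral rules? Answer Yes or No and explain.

'LDLXI': L should not appear more than once

No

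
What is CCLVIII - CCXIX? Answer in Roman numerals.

CCLVIII = 258
CCXIX = 219
258 - 219 = 39

XXXIX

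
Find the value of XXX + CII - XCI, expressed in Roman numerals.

XXX = 30, CII = 102, XCI = 91
30 + 102 = 132
132 - 91 = 41

XLI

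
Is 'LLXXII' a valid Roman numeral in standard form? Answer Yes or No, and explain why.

'LLXXII': L should not appear more than once

No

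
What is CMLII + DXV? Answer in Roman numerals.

CMLII = 952
DXV = 515
952 + 515 = 1467

MCDLXVII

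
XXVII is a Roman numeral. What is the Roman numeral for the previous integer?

XXVII = 27; previous is 26

XXVI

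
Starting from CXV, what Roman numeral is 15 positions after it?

CXV = 115
115 + 15 = 130

CXXX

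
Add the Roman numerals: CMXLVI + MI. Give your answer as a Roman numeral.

CMXLVI = 946
MI = 1001
946 + 1001 = 1947

MCMXLVII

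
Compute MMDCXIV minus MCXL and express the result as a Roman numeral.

MMDCXIV = 2614
MCXL = 1140
2614 - 1140 = 1474

MCDLXXIV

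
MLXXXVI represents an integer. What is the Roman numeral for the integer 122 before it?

MLXXXVI = 1086
1086 - 122 = 964

CMLXIV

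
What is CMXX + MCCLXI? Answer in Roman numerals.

CMXX = 920
MCCLXI = 1261
920 + 1261 = 2181

MMCLXXXI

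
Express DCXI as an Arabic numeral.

DCXI: D=500, C=100, X=10, I=1
500 + 100 + 10 + 1 = 611

611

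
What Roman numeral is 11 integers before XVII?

XVII = 17
17 - 11 = 6

VI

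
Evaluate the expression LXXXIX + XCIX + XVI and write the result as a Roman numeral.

LXXXIX = 89, XCIX = 99, XVI = 16
89 + 99 = 188
188 + 16 = 204

CCIV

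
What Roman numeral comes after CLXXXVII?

CLXXXVII = 187, so the next integer is 187 + 1 = 188

CLXXXVIII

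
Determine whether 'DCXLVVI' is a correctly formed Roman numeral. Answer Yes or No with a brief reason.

'DCXLVVI': V should not appear more than once

No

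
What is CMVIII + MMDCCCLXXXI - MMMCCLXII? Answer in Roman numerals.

CMVIII = 908, MMDCCCLXXXI = 2881, MMMCCLXII = 3262
908 + 2881 = 3789
3789 - 3262 = 527

DXXVII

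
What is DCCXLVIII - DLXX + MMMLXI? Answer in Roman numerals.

DCCXLVIII = 748, DLXX = 570, MMMLXI = 3061
748 - 570 = 178
178 + 3061 = 3239

MMMCCXXXIX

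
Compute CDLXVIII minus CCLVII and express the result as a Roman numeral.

CDLXVIII = 468
CCLVII = 257
468 - 257 = 211

CCXI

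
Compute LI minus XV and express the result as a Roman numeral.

LI = 51
XV = 15
51 - 15 = 36

XXXVI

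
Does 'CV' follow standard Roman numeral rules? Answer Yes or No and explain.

'CV': Check the rules: uses only the symbols I, V, X, L, C, D, M; no symbol is repeated more than three times in a row; V, L and D each appear at most once; no smaller symbol precedes a larger one (values never increase from left to right). Value: C (100) + V (5) = 105. So it is a valid standard Roman numeral.

Yes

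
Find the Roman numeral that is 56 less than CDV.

CDV = 405
405 - 56 = 349

CCCXLIX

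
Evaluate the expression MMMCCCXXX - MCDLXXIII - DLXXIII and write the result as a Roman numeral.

MMMCCCXXX = 3330, MCDLXXIII = 1473, DLXXIII = 573
3330 - 1473 = 1857
1857 - 573 = 1284

MCCLXXXIV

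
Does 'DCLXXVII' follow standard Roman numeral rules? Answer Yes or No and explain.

'DCLXXVII': Check the rules: uses only the symbols I, V, X, L, C, D, M; no symbol is repeated more than three times in a row; V, L and D each appear at most once; no smaller symbol precedes a larger one (values never increase from left to right). Value: D (500) + C (100) + L (50) + X (10) + X (10) + V (5) + I (1) + I (1) = 677. So it is a valid standard Roman numeral.

Yes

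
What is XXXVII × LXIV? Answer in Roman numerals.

XXXVII = 37
LXIV = 64
37 × 64 = 2368

MMCCCLXVIII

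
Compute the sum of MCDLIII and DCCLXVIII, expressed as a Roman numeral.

MCDLIII = 1453
DCCLXVIII = 768
1453 + 768 = 2221

MMCCXXI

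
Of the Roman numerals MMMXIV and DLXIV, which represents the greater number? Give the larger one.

MMMXIV = 3014
DLXIV = 564
3014 is larger

MMMXIV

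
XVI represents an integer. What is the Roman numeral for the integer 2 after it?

XVI = 16
16 + 2 = 18

XVIII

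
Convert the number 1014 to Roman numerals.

Convert 1014 to Roman numerals:
  1014 contains 1×1000 (M)
  14 contains 1×10 (X)
  4 contains 1×4 (IV)

MXIV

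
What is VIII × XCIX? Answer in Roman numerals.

VIII = 8
XCIX = 99
8 × 99 = 792

DCCXCII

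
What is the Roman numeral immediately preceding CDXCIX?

CDXCIX = 499, so the previous integer is 499 - 1 = 498

CDXCVIII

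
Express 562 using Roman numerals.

Convert 562 to Roman numerals:
  562 contains 1×500 (D)
  62 contains 1×50 (L)
  12 contains 1×10 (X)
  2 contains 2×1 (II)

DLXII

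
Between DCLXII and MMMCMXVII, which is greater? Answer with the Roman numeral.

DCLXII = 662
MMMCMXVII = 3917
3917 is larger

MMMCMXVII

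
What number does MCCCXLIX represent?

MCCCXLIX: M=1000, C=100, C=100, C=100, XL=40, IX=9
1000 + 100 + 100 + 100 + 40 + 9 = 1349

1349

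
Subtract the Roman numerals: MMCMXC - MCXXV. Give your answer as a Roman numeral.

MMCMXC = 2990
MCXXV = 1125
2990 - 1125 = 1865

MDCCCLXV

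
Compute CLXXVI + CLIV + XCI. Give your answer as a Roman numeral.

CLXXVI = 176, CLIV = 154, XCI = 91
176 + 154 = 330
330 + 91 = 421

CDXXI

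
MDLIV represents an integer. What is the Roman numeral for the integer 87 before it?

MDLIV = 1554
1554 - 87 = 1467

MCDLXVII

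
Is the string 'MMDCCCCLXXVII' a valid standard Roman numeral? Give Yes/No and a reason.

'MMDCCCCLXXVII': More than 3 consecutive C's

No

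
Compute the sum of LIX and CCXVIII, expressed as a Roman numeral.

LIX = 59
CCXVIII = 218
59 + 218 = 277

CCLXXVII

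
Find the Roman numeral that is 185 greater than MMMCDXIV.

MMMCDXIV = 3414
3414 + 185 = 3599

MMMDXCIX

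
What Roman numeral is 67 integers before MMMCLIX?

MMMCLIX = 3159
3159 - 67 = 3092

MMMXCII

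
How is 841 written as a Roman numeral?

Convert 841 to Roman numerals:
  841 contains 1×500 (D)
  341 contains 3×100 (CCC)
  41 contains 1×40 (XL)
  1 contains 1×1 (I)

DCCCXLI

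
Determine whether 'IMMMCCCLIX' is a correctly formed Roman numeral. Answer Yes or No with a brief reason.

'IMMMCCCLIX': Invalid subtractive combination: IM

No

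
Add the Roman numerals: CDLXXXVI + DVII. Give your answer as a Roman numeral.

CDLXXXVI = 486
DVII = 507
486 + 507 = 993

CMXCIII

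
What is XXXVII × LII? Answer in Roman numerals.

XXXVII = 37
LII = 52
37 × 52 = 1924

MCMXXIV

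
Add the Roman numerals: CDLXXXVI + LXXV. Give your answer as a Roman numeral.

CDLXXXVI = 486
LXXV = 75
486 + 75 = 561

DLXI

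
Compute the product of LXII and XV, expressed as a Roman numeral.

LXII = 62
XV = 15
62 × 15 = 930

CMXXX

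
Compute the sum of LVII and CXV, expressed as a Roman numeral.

LVII = 57
CXV = 115
57 + 115 = 172

CLXXII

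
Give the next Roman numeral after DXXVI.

DXXVI = 526, so the next integer is 526 + 1 = 527

DXXVII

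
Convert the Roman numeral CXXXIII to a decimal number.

CXXXIII: C=100, X=10, X=10, X=10, I=1, I=1, I=1
100 + 10 + 10 + 10 + 1 + 1 + 1 = 133

133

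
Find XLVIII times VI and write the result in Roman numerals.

XLVIII = 48
VI = 6
48 × 6 = 288

CCLXXXVIII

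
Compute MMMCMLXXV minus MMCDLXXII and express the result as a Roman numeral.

MMMCMLXXV = 3975
MMCDLXXII = 2472
3975 - 2472 = 1503

MDIII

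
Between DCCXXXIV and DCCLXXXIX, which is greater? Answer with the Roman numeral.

DCCXXXIV = 734
DCCLXXXIX = 789
789 is larger

DCCLXXXIX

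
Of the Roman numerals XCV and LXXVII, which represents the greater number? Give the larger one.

XCV = 95
LXXVII = 77
95 is larger

XCV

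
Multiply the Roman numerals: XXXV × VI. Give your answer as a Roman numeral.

XXXV = 35
VI = 6
35 × 6 = 210

CCX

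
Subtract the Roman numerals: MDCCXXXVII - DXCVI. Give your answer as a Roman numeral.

MDCCXXXVII = 1737
DXCVI = 596
1737 - 596 = 1141

MCXLI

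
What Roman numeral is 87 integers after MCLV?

MCLV = 1155
1155 + 87 = 1242

MCCXLII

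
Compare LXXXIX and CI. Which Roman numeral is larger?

LXXXIX = 89
CI = 101
101 is larger

CI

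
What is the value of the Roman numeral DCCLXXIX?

DCCLXXIX: D=500, C=100, C=100, L=50, X=10, X=10, IX=9
500 + 100 + 100 + 50 + 10 + 10 + 9 = 779

779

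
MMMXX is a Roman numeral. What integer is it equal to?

MMMXX: M=1000, M=1000, M=1000, X=10, X=10
1000 + 1000 + 1000 + 10 + 10 = 3020

3020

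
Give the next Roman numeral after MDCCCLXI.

MDCCCLXI = 1861, so the next integer is 1861 + 1 = 1862

MDCCCLXII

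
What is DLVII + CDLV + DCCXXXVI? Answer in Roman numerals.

DLVII = 557, CDLV = 455, DCCXXXVI = 736
557 + 455 = 1012
1012 + 736 = 1748

MDCCXLVIII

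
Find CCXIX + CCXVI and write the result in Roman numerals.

CCXIX = 219
CCXVI = 216
219 + 216 = 435

CDXXXV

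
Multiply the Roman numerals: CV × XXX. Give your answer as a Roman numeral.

CV = 105
XXX = 30
105 × 30 = 3150

MMMCL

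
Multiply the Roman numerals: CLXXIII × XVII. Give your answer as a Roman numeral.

CLXXIII = 173
XVII = 17
173 × 17 = 2941

MMCMXLI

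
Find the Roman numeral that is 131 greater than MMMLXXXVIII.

MMMLXXXVIII = 3088
3088 + 131 = 3219

MMMCCXIX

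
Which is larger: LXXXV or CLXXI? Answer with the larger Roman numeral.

LXXXV = 85
CLXXI = 171
171 is larger

CLXXI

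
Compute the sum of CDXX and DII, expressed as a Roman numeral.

CDXX = 420
DII = 502
420 + 502 = 922

CMXXII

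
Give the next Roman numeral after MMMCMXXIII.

MMMCMXXIII = 3923; next is 3924

MMMCMXXIV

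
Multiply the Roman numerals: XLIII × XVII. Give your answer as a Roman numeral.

XLIII = 43
XVII = 17
43 × 17 = 731

DCCXXXI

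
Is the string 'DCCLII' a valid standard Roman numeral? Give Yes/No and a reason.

'DCCLII': Check the rules: uses only the symbols I, V, X, L, C, D, M; no symbol is repeated more than three times in a row; V, L and D each appear at most once; no smaller symbol precedes a larger one (values never increase from left to right). Value: D (500) + C (100) + C (100) + L (50) + I (1) + I (1) = 752. So it is a valid standard Roman numeral.

Yes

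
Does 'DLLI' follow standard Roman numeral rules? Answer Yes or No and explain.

'DLLI': L should not appear more than once

No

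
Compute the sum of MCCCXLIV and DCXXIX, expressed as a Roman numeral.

MCCCXLIV = 1344
DCXXIX = 629
1344 + 629 = 1973

MCMLXXIII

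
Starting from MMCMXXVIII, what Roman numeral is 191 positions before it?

MMCMXXVIII = 2928
2928 - 191 = 2737

MMDCCXXXVII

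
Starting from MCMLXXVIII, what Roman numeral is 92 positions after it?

MCMLXXVIII = 1978
1978 + 92 = 2070

MMLXX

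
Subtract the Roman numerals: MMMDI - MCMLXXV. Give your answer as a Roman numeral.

MMMDI = 3501
MCMLXXV = 1975
3501 - 1975 = 1526

MDXXVI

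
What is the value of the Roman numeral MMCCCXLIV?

MMCCCXLIV: M=1000, M=1000, C=100, C=100, C=100, XL=40, IV=4
1000 + 1000 + 100 + 100 + 100 + 40 + 4 = 2344

2344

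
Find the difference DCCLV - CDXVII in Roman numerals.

DCCLV = 755
CDXVII = 417
755 - 417 = 338

CCCXXXVIII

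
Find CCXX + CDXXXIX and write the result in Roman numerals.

CCXX = 220
CDXXXIX = 439
220 + 439 = 659

DCLIX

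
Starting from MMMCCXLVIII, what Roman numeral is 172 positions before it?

MMMCCXLVIII = 3248
3248 - 172 = 3076

MMMLXXVI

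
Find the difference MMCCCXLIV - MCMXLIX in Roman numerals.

MMCCCXLIV = 2344
MCMXLIX = 1949
2344 - 1949 = 395

CCCXCV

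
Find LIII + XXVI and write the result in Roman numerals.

LIII = 53
XXVI = 26
53 + 26 = 79

LXXIX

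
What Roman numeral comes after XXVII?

XXVII = 27, so the next integer is 27 + 1 = 28

XXVIII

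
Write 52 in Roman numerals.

Convert 52 to Roman numerals:
  52 contains 1×50 (L)
  2 contains 2×1 (II)

LII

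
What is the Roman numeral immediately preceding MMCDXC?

MMCDXC = 2490, so the previous integer is 2490 - 1 = 2489

MMCDLXXXIX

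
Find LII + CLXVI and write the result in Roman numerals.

LII = 52
CLXVI = 166
52 + 166 = 218

CCXVIII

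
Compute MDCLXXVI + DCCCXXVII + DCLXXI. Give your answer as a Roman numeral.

MDCLXXVI = 1676, DCCCXXVII = 827, DCLXXI = 671
1676 + 827 = 2503
2503 + 671 = 3174

MMMCLXXIV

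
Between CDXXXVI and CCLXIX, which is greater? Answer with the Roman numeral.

CDXXXVI = 436
CCLXIX = 269
436 is larger

CDXXXVI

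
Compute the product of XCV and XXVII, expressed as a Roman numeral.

XCV = 95
XXVII = 27
95 × 27 = 2565

MMDLXV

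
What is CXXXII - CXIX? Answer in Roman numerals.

CXXXII = 132
CXIX = 119
132 - 119 = 13

XIII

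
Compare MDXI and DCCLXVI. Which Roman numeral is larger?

MDXI = 1511
DCCLXVI = 766
1511 is larger

MDXI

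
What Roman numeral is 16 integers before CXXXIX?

CXXXIX = 139
139 - 16 = 123

CXXIII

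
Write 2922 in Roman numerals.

Convert 2922 to Roman numerals:
  2922 contains 2×1000 (MM)
  922 contains 1×900 (CM)
  22 contains 2×10 (XX)
  2 contains 2×1 (II)

MMCMXXII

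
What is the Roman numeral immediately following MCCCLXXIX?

MCCCLXXIX = 1379, so the next integer is 1379 + 1 = 1380

MCCCLXXX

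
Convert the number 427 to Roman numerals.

Convert 427 to Roman numerals:
  427 contains 1×400 (CD)
  27 contains 2×10 (XX)
  7 contains 1×5 (V)
  2 contains 2×1 (II)

CDXXVII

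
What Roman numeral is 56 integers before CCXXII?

CCXXII = 222
222 - 56 = 166

CLXVI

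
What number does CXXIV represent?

CXXIV: C=100, X=10, X=10, IV=4
100 + 10 + 10 + 4 = 124

124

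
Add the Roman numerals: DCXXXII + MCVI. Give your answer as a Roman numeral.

DCXXXII = 632
MCVI = 1106
632 + 1106 = 1738

MDCCXXXVIII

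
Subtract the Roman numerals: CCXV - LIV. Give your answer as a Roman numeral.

CCXV = 215
LIV = 54
215 - 54 = 161

CLXI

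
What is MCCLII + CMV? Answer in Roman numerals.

MCCLII = 1252
CMV = 905
1252 + 905 = 2157

MMCLVII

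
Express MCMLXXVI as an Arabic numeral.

MCMLXXVI: M=1000, CM=900, L=50, X=10, X=10, V=5, I=1
1000 + 900 + 50 + 10 + 10 + 5 + 1 = 1976

1976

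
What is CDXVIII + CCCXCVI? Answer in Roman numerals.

CDXVIII = 418
CCCXCVI = 396
418 + 396 = 814

DCCCXIV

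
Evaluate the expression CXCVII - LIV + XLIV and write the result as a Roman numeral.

CXCVII = 197, LIV = 54, XLIV = 44
197 - 54 = 143
143 + 44 = 187

CLXXXVII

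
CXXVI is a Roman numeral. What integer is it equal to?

CXXVI: C=100, X=10, X=10, V=5, I=1
100 + 10 + 10 + 5 + 1 = 126

126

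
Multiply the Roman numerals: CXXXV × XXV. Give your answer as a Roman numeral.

CXXXV = 135
XXV = 25
135 × 25 = 3375

MMMCCCLXXV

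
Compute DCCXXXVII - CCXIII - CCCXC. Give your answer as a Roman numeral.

DCCXXXVII = 737, CCXIII = 213, CCCXC = 390
737 - 213 = 524
524 - 390 = 134

CXXXIV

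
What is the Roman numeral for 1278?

Convert 1278 to Roman numerals:
  1278 contains 1×1000 (M)
  278 contains 2×100 (CC)
  78 contains 1×50 (L)
  28 contains 2×10 (XX)
  8 contains 1×5 (V)
  3 contains 3×1 (III)

MCCLXXVIII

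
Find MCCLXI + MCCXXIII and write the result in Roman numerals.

MCCLXI = 1261
MCCXXIII = 1223
1261 + 1223 = 2484

MMCDLXXXIV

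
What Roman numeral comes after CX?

CX = 110; next is 111

CXI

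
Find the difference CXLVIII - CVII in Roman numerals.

CXLVIII = 148
CVII = 107
148 - 107 = 41

XLI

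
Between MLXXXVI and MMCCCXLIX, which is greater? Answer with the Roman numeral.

MLXXXVI = 1086
MMCCCXLIX = 2349
2349 is larger

MMCCCXLIX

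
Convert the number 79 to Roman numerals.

Convert 79 to Roman numerals:
  79 contains 1×50 (L)
  29 contains 2×10 (XX)
  9 contains 1×9 (IX)

LXXIX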